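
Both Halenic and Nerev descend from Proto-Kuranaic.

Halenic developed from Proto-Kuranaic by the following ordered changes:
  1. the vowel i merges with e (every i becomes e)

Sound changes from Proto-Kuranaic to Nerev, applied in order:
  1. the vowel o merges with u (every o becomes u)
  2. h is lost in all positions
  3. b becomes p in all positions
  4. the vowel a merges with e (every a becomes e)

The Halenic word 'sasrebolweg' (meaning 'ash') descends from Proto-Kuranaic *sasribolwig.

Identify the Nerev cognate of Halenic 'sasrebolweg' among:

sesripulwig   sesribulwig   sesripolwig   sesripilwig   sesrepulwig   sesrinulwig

Nerev: start from *sasribolwig.
  rule 1 (vowel merger): sasribolwig → sasribulwig
  rule 2: no change — sasribulwig
  rule 3 (unconditioned shift): sasribulwig → sasripulwig
  rule 4 (vowel merger): sasripulwig → sesripulwig
  ⇒ Nerev sesripulwig

sesripulwig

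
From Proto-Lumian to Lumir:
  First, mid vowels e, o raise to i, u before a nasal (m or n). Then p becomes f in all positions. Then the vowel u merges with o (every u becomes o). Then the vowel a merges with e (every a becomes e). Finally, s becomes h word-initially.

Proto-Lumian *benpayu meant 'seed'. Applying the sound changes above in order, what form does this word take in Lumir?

binfeyo

Lumir: *benpayu > binpayu > binfayu > binfayo > binfeyo  (by pre-nasal raising, unconditioned shift, vowel merger, vowel merger)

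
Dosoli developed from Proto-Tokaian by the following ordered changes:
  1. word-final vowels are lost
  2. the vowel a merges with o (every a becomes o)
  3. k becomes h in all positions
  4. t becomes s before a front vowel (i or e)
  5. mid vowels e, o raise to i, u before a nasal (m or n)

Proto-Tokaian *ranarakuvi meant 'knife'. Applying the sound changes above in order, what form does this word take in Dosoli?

Dosoli: start from *ranarakuvi.
  rule 1 (apocope): ranarakuvi → ranarakuv
  rule 2 (vowel merger): ranarakuv → ronorokuv
  rule 3 (unconditioned shift): ronorokuv → ronorohuv
  rule 4: no change — ronorohuv
  rule 5 (pre-nasal raising): ronorohuv → runorohuv
  ⇒ Dosoli runorohuv

runorohuv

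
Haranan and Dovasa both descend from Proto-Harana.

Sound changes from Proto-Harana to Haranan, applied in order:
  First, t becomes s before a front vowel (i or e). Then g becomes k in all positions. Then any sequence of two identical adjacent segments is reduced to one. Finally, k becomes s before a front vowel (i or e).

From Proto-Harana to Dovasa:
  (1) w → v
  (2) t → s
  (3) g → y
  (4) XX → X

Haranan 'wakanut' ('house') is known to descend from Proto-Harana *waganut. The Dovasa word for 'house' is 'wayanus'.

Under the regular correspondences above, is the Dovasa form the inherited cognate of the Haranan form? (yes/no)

Derive the expected Dovasa reflex of *waganut:
Dovasa: *waganut
  waganut → vaganut   [unconditioned shift]
  vaganut → vaganus   [unconditioned shift]
  vaganus → vayanus   [unconditioned shift]
  vayanus (rule 4 does not apply)
  giving Dovasa vayanus.
The regular Dovasa reflex would be 'vayanus', but the attested form is 'wayanus'. The correspondence is irregular, so they are not cognates (the Dovasa form has a different source).

no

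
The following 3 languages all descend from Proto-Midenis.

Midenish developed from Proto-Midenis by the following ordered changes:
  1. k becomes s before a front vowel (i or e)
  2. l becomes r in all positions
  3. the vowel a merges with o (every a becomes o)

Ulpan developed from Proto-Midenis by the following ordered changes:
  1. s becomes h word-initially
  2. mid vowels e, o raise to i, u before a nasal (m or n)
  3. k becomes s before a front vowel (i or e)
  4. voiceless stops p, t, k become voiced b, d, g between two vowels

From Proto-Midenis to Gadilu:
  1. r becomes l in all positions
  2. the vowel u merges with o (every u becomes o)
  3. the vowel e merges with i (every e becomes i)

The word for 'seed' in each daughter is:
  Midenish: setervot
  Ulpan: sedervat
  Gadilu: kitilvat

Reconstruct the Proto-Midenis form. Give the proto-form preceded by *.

*ketervat

Position 5: Midenish has r, Ulpan has r, Gadilu has l. Ulpan preserves r here (none of its changes turn any other segment into r), so the proto-segment is *r.
Position 3: Midenish has t, Ulpan has d, Gadilu has t. Midenish preserves t here (none of its changes turn any other segment into t), so the proto-segment is *t.
Position 4: Midenish has e, Ulpan has e, Gadilu has i. Midenish preserves e here (none of its changes turn any other segment into e), so the proto-segment is *e.
Verify the candidate proto-form against each daughter:
Midenish: *ketervat > setervat > setervot  (by palatalisation, vowel merger)
Ulpan: start from *ketervat.
  rule 1: no change — ketervat
  rule 2: no change — ketervat
  rule 3 (palatalisation): ketervat → setervat
  rule 4 (intervocalic voicing): setervat → sedervat
  ⇒ Ulpan sedervat
Gadilu: *ketervat > ketelvat > kitilvat  (by unconditioned shift, vowel merger)
Only *ketervat yields all of Midenish setervot, Ulpan sedervat, Gadilu kitilvat.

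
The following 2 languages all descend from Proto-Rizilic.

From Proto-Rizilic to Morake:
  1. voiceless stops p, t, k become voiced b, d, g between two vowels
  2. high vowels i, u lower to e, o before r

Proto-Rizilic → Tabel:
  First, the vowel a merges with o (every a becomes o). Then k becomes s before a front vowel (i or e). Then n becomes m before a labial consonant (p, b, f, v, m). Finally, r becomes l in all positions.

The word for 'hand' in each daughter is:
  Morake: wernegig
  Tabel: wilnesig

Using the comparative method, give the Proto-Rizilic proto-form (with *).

*wirnekig

Position 2: Morake has e, Tabel has i. Tabel preserves i here (none of its changes turn any other segment into i), so the proto-segment is *i.
Position 6: Morake has g, Tabel has s. Taking the neighbouring segments as reconstructed: Morake g could go back to *k or *g; Tabel s could go back to *k or *s — the one source consistent with every daughter is *k.
Position 3: Morake has r, Tabel has l. Morake preserves r here (none of its changes turn any other segment into r), so the proto-segment is *r.
The remaining positions agree across the daughters. Check the candidate against every language:
Morake: *wirnekig
  wirnekig → wirnegig   [intervocalic voicing]
  wirnegig → wernegig   [pre-rhotic lowering]
  giving Morake wernegig.
Tabel: start from *wirnekig.
  rule 1: no change — wirnekig
  rule 2 (palatalisation): wirnekig → wirnesig
  rule 3: no change — wirnesig
  rule 4 (unconditioned shift): wirnesig → wilnesig
  ⇒ Tabel wilnesig
Only *wirnekig yields all of Morake wernegig, Tabel wilnesig.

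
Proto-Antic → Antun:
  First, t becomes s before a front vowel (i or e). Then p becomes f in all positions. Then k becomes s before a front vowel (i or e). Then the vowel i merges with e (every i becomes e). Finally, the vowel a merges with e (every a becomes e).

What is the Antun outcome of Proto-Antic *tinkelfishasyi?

Antun: start from *tinkelfishasyi.
  rule 1 (palatalisation): tinkelfishasyi → sinkelfishasyi
  rule 2: no change — sinkelfishasyi
  rule 3 (palatalisation): sinkelfishasyi → sinselfishasyi
  rule 4 (vowel merger): sinselfishasyi → senselfeshasye
  rule 5 (vowel merger): senselfeshasye → senselfeshesye
  ⇒ Antun senselfeshesye

senselfeshesye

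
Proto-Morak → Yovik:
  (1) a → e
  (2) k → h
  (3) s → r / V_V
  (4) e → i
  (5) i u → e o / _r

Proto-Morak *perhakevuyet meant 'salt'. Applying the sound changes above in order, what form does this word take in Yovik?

Yovik: *perhakevuyet > perhekevuyet > perhehevuyet > pirhihivuyit > perhihivuyit  (by vowel merger, unconditioned shift, vowel merger, pre-rhotic lowering)

perhihivuyit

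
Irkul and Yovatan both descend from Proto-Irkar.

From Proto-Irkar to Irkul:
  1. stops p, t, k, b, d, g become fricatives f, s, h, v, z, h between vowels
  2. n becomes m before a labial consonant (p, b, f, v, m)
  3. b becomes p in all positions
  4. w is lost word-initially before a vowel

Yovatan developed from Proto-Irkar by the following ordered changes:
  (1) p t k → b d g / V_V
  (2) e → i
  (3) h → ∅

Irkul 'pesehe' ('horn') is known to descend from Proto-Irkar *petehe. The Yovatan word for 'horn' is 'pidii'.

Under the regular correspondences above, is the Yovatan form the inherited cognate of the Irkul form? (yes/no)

yes

Derive the expected Yovatan reflex of *petehe:
Yovatan: *petehe
  petehe → pedehe   [intervocalic voicing]
  pedehe → pidihi   [vowel merger]
  pidihi → pidii   [h-loss]
  giving Yovatan pidii.
Yovatan 'pidii' matches the regular reflex exactly, so the pair is cognate.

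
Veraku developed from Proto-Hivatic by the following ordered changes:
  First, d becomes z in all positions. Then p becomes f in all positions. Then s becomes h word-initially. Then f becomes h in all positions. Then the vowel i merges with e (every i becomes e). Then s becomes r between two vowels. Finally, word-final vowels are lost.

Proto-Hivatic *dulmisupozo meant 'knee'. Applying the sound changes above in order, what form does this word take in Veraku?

zulmeruhoz

Veraku: *dulmisupozo
  dulmisupozo → zulmisupozo   [unconditioned shift]
  zulmisupozo → zulmisufozo   [unconditioned shift]
  zulmisufozo (rule 3 does not apply)
  zulmisufozo → zulmisuhozo   [unconditioned shift]
  zulmisuhozo → zulmesuhozo   [vowel merger]
  zulmesuhozo → zulmeruhozo   [rhotacism]
  zulmeruhozo → zulmeruhoz   [apocope]
  giving Veraku zulmeruhoz.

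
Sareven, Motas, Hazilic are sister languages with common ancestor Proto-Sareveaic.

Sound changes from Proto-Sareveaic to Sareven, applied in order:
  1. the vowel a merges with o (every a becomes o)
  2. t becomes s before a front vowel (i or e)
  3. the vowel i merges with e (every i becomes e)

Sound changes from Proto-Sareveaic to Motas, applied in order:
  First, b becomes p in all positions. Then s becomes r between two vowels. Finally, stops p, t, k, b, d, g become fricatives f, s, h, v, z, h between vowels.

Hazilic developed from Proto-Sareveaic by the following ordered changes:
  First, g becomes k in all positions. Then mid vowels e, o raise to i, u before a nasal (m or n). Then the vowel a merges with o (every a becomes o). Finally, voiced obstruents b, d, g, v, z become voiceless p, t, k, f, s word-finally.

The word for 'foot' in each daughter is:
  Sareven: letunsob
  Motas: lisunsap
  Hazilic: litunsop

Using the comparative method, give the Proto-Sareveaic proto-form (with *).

*litunsab

Position 7: Sareven has o, Motas has a, Hazilic has o. Motas preserves a here (none of its changes turn any other segment into a), so the proto-segment is *a.
Position 2: Sareven has e, Motas has i, Hazilic has i. Motas preserves i here (none of its changes turn any other segment into i), so the proto-segment is *i.
Continuing position by position gives *litunsab; check it forward:
Sareven: start from *litunsab.
  rule 1 (vowel merger): litunsab → litunsob
  rule 2: no change — litunsob
  rule 3 (vowel merger): litunsob → letunsob
  ⇒ Sareven letunsob
Motas: *litunsab
  litunsab → litunsap   [unconditioned shift]
  litunsap (rule 2 does not apply)
  litunsap → lisunsap   [intervocalic lenition]
  giving Motas lisunsap.
Hazilic: *litunsab > litunsob > litunsop  (by vowel merger, final devoicing)
No other proto-form is consistent with every reflex, so the reconstruction is *litunsab.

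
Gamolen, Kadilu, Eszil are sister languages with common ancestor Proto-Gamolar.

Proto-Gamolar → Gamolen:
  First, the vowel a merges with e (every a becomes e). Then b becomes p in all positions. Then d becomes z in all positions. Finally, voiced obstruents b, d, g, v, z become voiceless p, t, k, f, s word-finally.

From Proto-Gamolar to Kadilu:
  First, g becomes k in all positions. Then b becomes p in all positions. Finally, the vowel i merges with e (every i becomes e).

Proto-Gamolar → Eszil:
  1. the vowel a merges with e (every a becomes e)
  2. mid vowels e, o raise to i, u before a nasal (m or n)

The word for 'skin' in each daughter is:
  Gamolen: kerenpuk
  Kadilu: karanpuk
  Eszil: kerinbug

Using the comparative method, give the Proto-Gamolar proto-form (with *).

*karanbug

Position 2: Gamolen has e, Kadilu has a, Eszil has e. Kadilu preserves a here (none of its changes turn any other segment into a), so the proto-segment is *a.
Position 8: Gamolen has k, Kadilu has k, Eszil has g. Eszil preserves g here (none of its changes turn any other segment into g), so the proto-segment is *g.
Verify the candidate proto-form against each daughter:
Gamolen: *karanbug
  karanbug → kerenbug   [vowel merger]
  kerenbug → kerenpug   [unconditioned shift]
  kerenpug (rule 3 does not apply)
  kerenpug → kerenpuk   [final devoicing]
  giving Gamolen kerenpuk.
Kadilu: start from *karanbug.
  rule 1 (unconditioned shift): karanbug → karanbuk
  rule 2 (unconditioned shift): karanbuk → karanpuk
  rule 3: no change — karanpuk
  ⇒ Kadilu karanpuk
Eszil: start from *karanbug.
  rule 1 (vowel merger): karanbug → kerenbug
  rule 2 (pre-nasal raising): kerenbug → kerinbug
  ⇒ Eszil kerinbug
No other proto-form is consistent with every reflex, so the reconstruction is *karanbug.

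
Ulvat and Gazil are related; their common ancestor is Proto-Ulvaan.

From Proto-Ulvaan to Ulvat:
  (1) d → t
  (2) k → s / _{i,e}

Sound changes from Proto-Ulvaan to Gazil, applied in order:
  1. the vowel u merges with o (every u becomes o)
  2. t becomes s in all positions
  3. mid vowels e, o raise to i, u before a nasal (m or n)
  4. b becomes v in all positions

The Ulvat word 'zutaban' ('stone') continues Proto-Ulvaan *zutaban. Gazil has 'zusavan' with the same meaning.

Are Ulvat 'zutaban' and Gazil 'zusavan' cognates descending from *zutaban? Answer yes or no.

no

Derive the expected Gazil reflex of *zutaban:
Gazil: start from *zutaban.
  rule 1 (vowel merger): zutaban → zotaban
  rule 2 (unconditioned shift): zotaban → zosaban
  rule 3: no change — zosaban
  rule 4 (unconditioned shift): zosaban → zosavan
  ⇒ Gazil zosavan
The regular Gazil reflex would be 'zosavan', but the attested form is 'zusavan'. The correspondence is irregular, so they are not cognates (the Gazil form has a different source).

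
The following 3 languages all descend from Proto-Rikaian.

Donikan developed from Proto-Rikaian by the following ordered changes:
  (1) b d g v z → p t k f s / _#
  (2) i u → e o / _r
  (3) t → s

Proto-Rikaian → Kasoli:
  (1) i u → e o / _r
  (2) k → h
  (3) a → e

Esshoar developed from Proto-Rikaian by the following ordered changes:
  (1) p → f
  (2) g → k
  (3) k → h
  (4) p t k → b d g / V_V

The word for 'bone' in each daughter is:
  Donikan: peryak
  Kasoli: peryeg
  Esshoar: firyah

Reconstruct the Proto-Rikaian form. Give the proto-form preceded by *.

*piryag

Position 6: Donikan has k, Kasoli has g, Esshoar has h. Kasoli preserves g here (none of its changes turn any other segment into g), so the proto-segment is *g.
Position 1: Donikan has p, Kasoli has p, Esshoar has f. Kasoli preserves p here (none of its changes turn any other segment into p), so the proto-segment is *p.
This points to *piryag. Verify forward in each daughter:
Donikan: *piryag
  piryag → piryak   [final devoicing]
  piryak → peryak   [pre-rhotic lowering]
  peryak (rule 3 does not apply)
  giving Donikan peryak.
Kasoli: start from *piryag.
  rule 1 (pre-rhotic lowering): piryag → peryag
  rule 2: no change — peryag
  rule 3 (vowel merger): peryag → peryeg
  ⇒ Kasoli peryeg
Esshoar: start from *piryag.
  rule 1 (unconditioned shift): piryag → firyag
  rule 2 (unconditioned shift): firyag → firyak
  rule 3 (unconditioned shift): firyak → firyah
  rule 4: no change — firyah
  ⇒ Esshoar firyah
Only *piryag yields all of Donikan peryak, Kasoli peryeg, Esshoar firyah.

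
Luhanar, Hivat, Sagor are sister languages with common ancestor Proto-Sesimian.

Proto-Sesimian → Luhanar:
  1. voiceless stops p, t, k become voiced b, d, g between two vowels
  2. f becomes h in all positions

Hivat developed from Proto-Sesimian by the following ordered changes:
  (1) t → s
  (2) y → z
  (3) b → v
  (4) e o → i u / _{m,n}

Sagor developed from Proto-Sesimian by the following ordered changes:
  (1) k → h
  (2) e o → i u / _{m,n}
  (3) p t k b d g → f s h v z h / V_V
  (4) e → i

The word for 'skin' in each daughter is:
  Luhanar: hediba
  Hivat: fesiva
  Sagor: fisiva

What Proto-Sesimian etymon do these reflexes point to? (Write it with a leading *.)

Position 1: Luhanar has h, Hivat has f, Sagor has f. Hivat preserves f here (none of its changes turn any other segment into f), so the proto-segment is *f.
Position 3: Luhanar has d, Hivat has s, Sagor has s. Taking the neighbouring segments as reconstructed: Luhanar d could go back to *t or *d; Hivat s could go back to *t or *s; Sagor s could go back to *t or *s — the one source consistent with every daughter is *t.
Position 2: Luhanar has e, Hivat has e, Sagor has i. Luhanar preserves e here (none of its changes turn any other segment into e), so the proto-segment is *e.
Continuing position by position gives *fetiba; check it forward:
Luhanar: *fetiba > fediba > hediba  (by intervocalic voicing, unconditioned shift)
Hivat: start from *fetiba.
  rule 1 (unconditioned shift): fetiba → fesiba
  rule 2: no change — fesiba
  rule 3 (unconditioned shift): fesiba → fesiva
  rule 4: no change — fesiva
  ⇒ Hivat fesiva
Sagor: start from *fetiba.
  rule 1: no change — fetiba
  rule 2: no change — fetiba
  rule 3 (intervocalic lenition): fetiba → fesiva
  rule 4 (vowel merger): fesiva → fisiva
  ⇒ Sagor fisiva
*fetiba is the unique common source.

*fetiba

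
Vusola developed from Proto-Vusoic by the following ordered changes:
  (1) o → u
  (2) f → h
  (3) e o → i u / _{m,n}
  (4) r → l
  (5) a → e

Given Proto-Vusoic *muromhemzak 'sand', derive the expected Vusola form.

Vusola: *muromhemzak
  muromhemzak → murumhemzak   [vowel merger]
  murumhemzak (rule 2 does not apply)
  murumhemzak → murumhimzak   [pre-nasal raising]
  murumhimzak → mulumhimzak   [unconditioned shift]
  mulumhimzak → mulumhimzek   [vowel merger]
  giving Vusola mulumhimzek.

mulumhimzek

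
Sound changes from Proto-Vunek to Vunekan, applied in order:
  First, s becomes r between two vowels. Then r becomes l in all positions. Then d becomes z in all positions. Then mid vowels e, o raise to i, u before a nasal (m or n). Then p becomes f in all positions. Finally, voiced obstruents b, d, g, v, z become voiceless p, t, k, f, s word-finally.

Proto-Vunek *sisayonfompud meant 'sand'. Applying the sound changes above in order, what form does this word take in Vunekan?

silayunfumfus

Vunekan: start from *sisayonfompud.
  rule 1 (rhotacism): sisayonfompud → sirayonfompud
  rule 2 (unconditioned shift): sirayonfompud → silayonfompud
  rule 3 (unconditioned shift): silayonfompud → silayonfompuz
  rule 4 (pre-nasal raising): silayonfompuz → silayunfumpuz
  rule 5 (unconditioned shift): silayunfumpuz → silayunfumfuz
  rule 6 (final devoicing): silayunfumfuz → silayunfumfus
  ⇒ Vunekan silayunfumfus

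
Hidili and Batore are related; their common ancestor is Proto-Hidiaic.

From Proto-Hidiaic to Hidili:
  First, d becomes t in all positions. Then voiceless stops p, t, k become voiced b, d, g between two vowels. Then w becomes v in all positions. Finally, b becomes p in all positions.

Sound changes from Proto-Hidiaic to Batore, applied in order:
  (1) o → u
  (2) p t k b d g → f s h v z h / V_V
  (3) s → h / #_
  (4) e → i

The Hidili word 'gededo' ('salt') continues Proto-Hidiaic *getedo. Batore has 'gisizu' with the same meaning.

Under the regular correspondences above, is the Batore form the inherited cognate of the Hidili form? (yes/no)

yes

Derive the expected Batore reflex of *getedo:
Batore: *getedo
  getedo → getedu   [vowel merger]
  getedu → gesezu   [intervocalic lenition]
  gesezu (rule 3 does not apply)
  gesezu → gisizu   [vowel merger]
  giving Batore gisizu.
Batore 'gisizu' matches the regular reflex exactly, so the pair is cognate.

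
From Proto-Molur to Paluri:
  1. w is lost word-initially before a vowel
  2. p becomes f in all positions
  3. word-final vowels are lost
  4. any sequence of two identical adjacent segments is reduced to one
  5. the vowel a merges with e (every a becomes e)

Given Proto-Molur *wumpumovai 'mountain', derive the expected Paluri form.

umfumove

Paluri: start from *wumpumovai.
  rule 1 (glide loss): wumpumovai → umpumovai
  rule 2 (unconditioned shift): umpumovai → umfumovai
  rule 3 (apocope): umfumovai → umfumova
  rule 4: no change — umfumova
  rule 5 (vowel merger): umfumova → umfumove
  ⇒ Paluri umfumove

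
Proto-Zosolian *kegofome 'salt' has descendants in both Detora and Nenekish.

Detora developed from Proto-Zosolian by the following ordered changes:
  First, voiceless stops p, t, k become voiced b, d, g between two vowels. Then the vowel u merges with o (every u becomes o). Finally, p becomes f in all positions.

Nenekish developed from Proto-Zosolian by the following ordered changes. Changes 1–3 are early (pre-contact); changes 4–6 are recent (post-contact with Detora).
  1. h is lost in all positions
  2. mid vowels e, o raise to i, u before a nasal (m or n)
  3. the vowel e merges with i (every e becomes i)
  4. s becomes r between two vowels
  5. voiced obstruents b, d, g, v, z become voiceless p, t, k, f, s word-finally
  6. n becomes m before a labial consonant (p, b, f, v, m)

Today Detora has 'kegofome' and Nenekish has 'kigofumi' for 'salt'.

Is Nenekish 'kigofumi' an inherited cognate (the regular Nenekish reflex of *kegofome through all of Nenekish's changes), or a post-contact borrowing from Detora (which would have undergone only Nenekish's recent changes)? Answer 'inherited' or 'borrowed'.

inherited

If inherited, *kegofome would pass through all of Nenekish's changes:
Nenekish: *kegofome > kegofume > kigofumi  (by pre-nasal raising, vowel merger)
If borrowed from Detora 'kegofome' after the early changes, it would undergo only the recent ones:
  rule 4 (rhotacism): no change (kegofome)
  rule 5 (final devoicing): no change (kegofome)
  rule 6 (nasal place assimilation): no change (kegofome)
  ⇒ as a loan: kegofome
Nenekish 'kigofumi' matches the inherited outcome exactly, so it is an inherited cognate, not a loan.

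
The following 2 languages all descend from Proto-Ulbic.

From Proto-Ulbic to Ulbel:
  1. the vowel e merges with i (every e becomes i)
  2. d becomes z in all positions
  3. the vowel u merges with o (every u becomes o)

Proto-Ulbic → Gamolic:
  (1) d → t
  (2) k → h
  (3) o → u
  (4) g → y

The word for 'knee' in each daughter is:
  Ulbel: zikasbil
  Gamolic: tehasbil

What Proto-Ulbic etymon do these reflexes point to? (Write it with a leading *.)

*dekasbil

Position 2: Ulbel has i, Gamolic has e. Gamolic preserves e here (none of its changes turn any other segment into e), so the proto-segment is *e.
Position 3: Ulbel has k, Gamolic has h. Ulbel preserves k here (none of its changes turn any other segment into k), so the proto-segment is *k.
This points to *dekasbil. Verify forward in each daughter:
Ulbel: *dekasbil > dikasbil > zikasbil  (by vowel merger, unconditioned shift)
Gamolic: *dekasbil
  dekasbil → tekasbil   [unconditioned shift]
  tekasbil → tehasbil   [unconditioned shift]
  tehasbil (rule 3 does not apply)
  tehasbil (rule 4 does not apply)
  giving Gamolic tehasbil.
No other proto-form is consistent with every reflex, so the reconstruction is *dekasbil.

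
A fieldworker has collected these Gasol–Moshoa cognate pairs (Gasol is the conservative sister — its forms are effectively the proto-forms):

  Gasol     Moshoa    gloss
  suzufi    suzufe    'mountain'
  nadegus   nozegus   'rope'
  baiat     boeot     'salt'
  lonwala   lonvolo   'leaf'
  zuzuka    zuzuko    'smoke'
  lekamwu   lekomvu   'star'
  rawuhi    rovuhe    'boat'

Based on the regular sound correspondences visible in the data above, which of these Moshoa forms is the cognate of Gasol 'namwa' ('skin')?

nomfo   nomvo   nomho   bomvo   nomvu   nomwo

lekamwu ~ lekomvu — Gasol a corresponds to Moshoa o after a consonant, before a nasal.
lonwala ~ lonvolo — Gasol w corresponds to Moshoa v after a consonant, before a back vowel.
lonwala ~ lonvolo, zuzuka ~ zuzuko — Gasol a corresponds to Moshoa o word-finally.
Applying these to Gasol 'namwa':
  namwa → nomwa   (a→o after a consonant, before a nasal)
  nomwa → nomva   (w→v after a consonant, before a back vowel)
  nomva → nomvo   (a→o word-finally)
So the Moshoa cognate is 'nomvo'.

nomvo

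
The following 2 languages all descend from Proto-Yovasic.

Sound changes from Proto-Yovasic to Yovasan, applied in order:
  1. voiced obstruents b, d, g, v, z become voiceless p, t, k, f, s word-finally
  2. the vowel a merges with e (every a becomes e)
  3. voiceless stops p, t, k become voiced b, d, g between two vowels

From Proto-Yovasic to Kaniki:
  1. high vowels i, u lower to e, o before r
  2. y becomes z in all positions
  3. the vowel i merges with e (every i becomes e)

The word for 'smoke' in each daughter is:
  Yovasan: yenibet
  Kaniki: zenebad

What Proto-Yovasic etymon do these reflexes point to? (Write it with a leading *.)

*yenibad

Position 1: Yovasan has y, Kaniki has z. Yovasan preserves y here (none of its changes turn any other segment into y), so the proto-segment is *y.
Position 7: Yovasan has t, Kaniki has d. Kaniki preserves d here (none of its changes turn any other segment into d), so the proto-segment is *d.
Position 6: Yovasan has e, Kaniki has a. Kaniki preserves a here (none of its changes turn any other segment into a), so the proto-segment is *a.
Verify the candidate proto-form against each daughter:
Yovasan: *yenibad
  yenibad → yenibat   [final devoicing]
  yenibat → yenibet   [vowel merger]
  yenibet (rule 3 does not apply)
  giving Yovasan yenibet.
Kaniki: *yenibad
  yenibad (rule 1 does not apply)
  yenibad → zenibad   [unconditioned shift]
  zenibad → zenebad   [vowel merger]
  giving Kaniki zenebad.
No other proto-form is consistent with every reflex, so the reconstruction is *yenibad.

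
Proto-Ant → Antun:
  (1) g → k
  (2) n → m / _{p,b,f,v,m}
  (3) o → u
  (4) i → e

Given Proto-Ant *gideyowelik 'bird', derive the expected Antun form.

Antun: start from *gideyowelik.
  rule 1 (unconditioned shift): gideyowelik → kideyowelik
  rule 2: no change — kideyowelik
  rule 3 (vowel merger): kideyowelik → kideyuwelik
  rule 4 (vowel merger): kideyuwelik → kedeyuwelek
  ⇒ Antun kedeyuwelek

kedeyuwelek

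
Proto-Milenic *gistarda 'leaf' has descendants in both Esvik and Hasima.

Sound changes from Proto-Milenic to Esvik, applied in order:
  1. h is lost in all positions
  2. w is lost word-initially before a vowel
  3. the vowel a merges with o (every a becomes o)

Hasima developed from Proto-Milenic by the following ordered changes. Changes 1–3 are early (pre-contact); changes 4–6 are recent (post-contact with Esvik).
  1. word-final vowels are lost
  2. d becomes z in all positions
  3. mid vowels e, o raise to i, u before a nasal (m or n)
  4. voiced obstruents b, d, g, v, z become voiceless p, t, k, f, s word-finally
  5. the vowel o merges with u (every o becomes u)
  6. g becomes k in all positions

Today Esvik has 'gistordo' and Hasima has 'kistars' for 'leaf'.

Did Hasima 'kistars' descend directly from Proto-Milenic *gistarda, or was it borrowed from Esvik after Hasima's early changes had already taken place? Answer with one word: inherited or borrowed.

If inherited, *gistarda would pass through all of Hasima's changes:
Hasima: *gistarda
  gistarda → gistard   [apocope]
  gistard → gistarz   [unconditioned shift]
  gistarz (rule 3 does not apply)
  gistarz → gistars   [final devoicing]
  gistars (rule 5 does not apply)
  gistars → kistars   [unconditioned shift]
  giving Hasima kistars.
If borrowed from Esvik 'gistordo' after the early changes, it would undergo only the recent ones:
  rule 4 (final devoicing): no change (gistordo)
  rule 5 (vowel merger): gistordo → gisturdu
  rule 6 (unconditioned shift): gisturdu → kisturdu
  ⇒ as a loan: kisturdu
Hasima 'kistars' matches the inherited outcome exactly, so it is an inherited cognate, not a loan.

inherited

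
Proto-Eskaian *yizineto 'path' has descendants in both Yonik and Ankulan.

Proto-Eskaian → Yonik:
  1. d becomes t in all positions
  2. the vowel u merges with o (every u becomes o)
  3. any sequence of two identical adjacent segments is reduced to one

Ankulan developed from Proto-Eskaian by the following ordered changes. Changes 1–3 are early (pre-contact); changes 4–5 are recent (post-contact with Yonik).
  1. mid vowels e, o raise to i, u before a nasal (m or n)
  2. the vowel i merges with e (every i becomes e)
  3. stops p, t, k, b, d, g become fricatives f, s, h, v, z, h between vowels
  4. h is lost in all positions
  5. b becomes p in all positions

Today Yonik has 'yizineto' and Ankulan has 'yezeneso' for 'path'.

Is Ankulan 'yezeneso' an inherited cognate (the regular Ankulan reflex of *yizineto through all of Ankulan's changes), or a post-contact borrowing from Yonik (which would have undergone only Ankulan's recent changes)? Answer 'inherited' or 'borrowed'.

If inherited, *yizineto would pass through all of Ankulan's changes:
Ankulan: *yizineto > yezeneto > yezeneso  (by vowel merger, intervocalic lenition)
If borrowed from Yonik 'yizineto' after the early changes, it would undergo only the recent ones:
  rule 4 (h-loss): no change (yizineto)
  rule 5 (unconditioned shift): no change (yizineto)
  ⇒ as a loan: yizineto
Ankulan 'yezeneso' matches the inherited outcome exactly, so it is an inherited cognate, not a loan.

inherited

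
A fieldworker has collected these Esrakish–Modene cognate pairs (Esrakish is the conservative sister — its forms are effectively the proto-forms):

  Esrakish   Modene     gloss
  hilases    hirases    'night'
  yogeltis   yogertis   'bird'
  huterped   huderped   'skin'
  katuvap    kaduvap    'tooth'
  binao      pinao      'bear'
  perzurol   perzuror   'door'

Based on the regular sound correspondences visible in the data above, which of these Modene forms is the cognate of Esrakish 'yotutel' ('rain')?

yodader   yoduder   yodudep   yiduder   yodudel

yoduder

katuvap ~ kaduvap — Esrakish t corresponds to Modene d between vowels (before a back vowel).
huterped ~ huderped — Esrakish t corresponds to Modene d between vowels (before a front vowel).
perzurol ~ perzuror — Esrakish l corresponds to Modene r word-finally.
Applying these to Esrakish 'yotutel':
  yotutel → yodutel   (t→d between vowels (before a back vowel))
  yodutel → yodudel   (t→d between vowels (before a front vowel))
  yodudel → yoduder   (l→r word-finally)
So the Modene cognate is 'yoduder'.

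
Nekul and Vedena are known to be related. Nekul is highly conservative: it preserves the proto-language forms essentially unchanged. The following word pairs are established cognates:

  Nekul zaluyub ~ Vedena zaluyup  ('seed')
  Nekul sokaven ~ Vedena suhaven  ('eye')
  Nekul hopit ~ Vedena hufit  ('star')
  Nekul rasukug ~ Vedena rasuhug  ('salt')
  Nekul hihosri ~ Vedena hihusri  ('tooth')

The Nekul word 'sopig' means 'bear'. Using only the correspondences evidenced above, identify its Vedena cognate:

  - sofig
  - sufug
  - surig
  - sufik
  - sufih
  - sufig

hopit ~ hufit — Nekul o corresponds to Vedena u after a consonant, before a labial obstruent.
hopit ~ hufit — Nekul p corresponds to Vedena f between vowels (before a front vowel).
Applying these to Nekul 'sopig':
  sopig → supig   (o→u after a consonant, before a labial obstruent)
  supig → sufig   (p→f between vowels (before a front vowel))
So the Vedena cognate is 'sufig'.

sufig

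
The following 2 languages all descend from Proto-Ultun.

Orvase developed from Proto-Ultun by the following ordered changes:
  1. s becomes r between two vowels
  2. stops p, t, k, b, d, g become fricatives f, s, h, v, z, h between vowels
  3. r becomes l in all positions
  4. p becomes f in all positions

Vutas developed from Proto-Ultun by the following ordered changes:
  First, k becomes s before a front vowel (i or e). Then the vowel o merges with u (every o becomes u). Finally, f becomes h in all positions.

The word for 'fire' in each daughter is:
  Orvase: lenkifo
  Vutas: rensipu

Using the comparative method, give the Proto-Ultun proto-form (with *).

*renkipo

Position 1: Orvase has l, Vutas has r. Vutas preserves r here (none of its changes turn any other segment into r), so the proto-segment is *r.
Position 7: Orvase has o, Vutas has u. Orvase preserves o here (none of its changes turn any other segment into o), so the proto-segment is *o.
Verify the candidate proto-form against each daughter:
Orvase: start from *renkipo.
  rule 1: no change — renkipo
  rule 2 (intervocalic lenition): renkipo → renkifo
  rule 3 (unconditioned shift): renkifo → lenkifo
  rule 4: no change — lenkifo
  ⇒ Orvase lenkifo
Vutas: *renkipo
  renkipo → rensipo   [palatalisation]
  rensipo → rensipu   [vowel merger]
  rensipu (rule 3 does not apply)
  giving Vutas rensipu.
Only *renkipo yields all of Orvase lenkifo, Vutas rensipu.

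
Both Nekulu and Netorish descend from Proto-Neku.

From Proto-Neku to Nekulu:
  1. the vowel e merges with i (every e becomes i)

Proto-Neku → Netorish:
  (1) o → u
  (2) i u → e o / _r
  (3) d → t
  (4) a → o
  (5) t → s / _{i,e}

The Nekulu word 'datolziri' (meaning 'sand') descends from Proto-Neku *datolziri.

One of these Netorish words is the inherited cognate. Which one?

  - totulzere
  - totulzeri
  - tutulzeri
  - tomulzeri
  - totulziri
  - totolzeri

Netorish: *datolziri
  datolziri → datulziri   [vowel merger]
  datulziri → datulzeri   [pre-rhotic lowering]
  datulzeri → tatulzeri   [unconditioned shift]
  tatulzeri → totulzeri   [vowel merger]
  totulzeri (rule 5 does not apply)
  giving Netorish totulzeri.
Only 'totulzeri' matches the regular Netorish development of *datolziri.

totulzeri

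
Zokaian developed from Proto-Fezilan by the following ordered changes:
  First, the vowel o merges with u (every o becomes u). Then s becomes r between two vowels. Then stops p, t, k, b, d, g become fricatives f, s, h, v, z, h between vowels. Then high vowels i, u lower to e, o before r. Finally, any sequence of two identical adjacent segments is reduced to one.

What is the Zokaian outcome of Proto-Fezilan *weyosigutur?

Zokaian: *weyosigutur > weyusigutur > weyurigutur > weyurihusur > weyorihusor  (by vowel merger, rhotacism, intervocalic lenition, pre-rhotic lowering)

weyorihusor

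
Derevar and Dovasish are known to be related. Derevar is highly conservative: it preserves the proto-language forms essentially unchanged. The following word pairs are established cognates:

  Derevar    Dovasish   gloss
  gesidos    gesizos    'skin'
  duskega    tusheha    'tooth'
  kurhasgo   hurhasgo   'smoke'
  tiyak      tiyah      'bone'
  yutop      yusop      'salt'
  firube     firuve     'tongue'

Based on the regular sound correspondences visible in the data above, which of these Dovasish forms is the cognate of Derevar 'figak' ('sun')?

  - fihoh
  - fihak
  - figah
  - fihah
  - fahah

fihah

duskega ~ tusheha — Derevar g corresponds to Dovasish h between vowels (before a back vowel).
tiyak ~ tiyah — Derevar k corresponds to Dovasish h word-finally.
Applying these to Derevar 'figak':
  figak → fihak   (g→h between vowels (before a back vowel))
  fihak → fihah   (k→h word-finally)
So the Dovasish cognate is 'fihah'.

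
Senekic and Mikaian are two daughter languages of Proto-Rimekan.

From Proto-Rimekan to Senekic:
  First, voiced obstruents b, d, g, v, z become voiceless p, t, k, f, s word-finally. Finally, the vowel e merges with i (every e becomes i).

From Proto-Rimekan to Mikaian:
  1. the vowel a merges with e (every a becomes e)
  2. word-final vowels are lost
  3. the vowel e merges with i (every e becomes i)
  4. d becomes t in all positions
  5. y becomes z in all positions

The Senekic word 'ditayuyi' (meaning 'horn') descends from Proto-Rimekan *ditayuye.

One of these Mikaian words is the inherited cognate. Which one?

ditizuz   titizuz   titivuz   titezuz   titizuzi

Mikaian: *ditayuye
  ditayuye → diteyuye   [vowel merger]
  diteyuye → diteyuy   [apocope]
  diteyuy → ditiyuy   [vowel merger]
  ditiyuy → titiyuy   [unconditioned shift]
  titiyuy → titizuz   [unconditioned shift]
  giving Mikaian titizuz.
Among the options, 'titizuz' alone shows every Mikaian change applied in order.

titizuz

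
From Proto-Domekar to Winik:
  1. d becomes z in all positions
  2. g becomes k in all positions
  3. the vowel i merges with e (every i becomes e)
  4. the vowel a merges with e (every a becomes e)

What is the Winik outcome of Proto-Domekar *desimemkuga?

zesememkuke

Winik: *desimemkuga
  desimemkuga → zesimemkuga   [unconditioned shift]
  zesimemkuga → zesimemkuka   [unconditioned shift]
  zesimemkuka → zesememkuka   [vowel merger]
  zesememkuka → zesememkuke   [vowel merger]
  giving Winik zesememkuke.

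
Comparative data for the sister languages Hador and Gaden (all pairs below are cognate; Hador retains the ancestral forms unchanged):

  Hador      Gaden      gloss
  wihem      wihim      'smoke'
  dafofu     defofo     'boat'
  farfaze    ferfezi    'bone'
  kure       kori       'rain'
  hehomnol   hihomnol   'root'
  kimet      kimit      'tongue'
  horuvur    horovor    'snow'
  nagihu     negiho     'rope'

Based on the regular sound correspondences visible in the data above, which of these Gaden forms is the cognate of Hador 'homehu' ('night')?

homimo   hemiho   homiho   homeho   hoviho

hehomnol ~ hihomnol, kimet ~ kimit — Hador e corresponds to Gaden i after a consonant, before a consonant other than r, m, n, p, b, f, v.
dafofu ~ defofo, nagihu ~ negiho — Hador u corresponds to Gaden o word-finally.
Applying these to Hador 'homehu':
  homehu → homihu   (e→i after a consonant, before a consonant other than r, m, n, p, b, f, v)
  homihu → homiho   (u→o word-finally)
So the Gaden cognate is 'homiho'.

homiho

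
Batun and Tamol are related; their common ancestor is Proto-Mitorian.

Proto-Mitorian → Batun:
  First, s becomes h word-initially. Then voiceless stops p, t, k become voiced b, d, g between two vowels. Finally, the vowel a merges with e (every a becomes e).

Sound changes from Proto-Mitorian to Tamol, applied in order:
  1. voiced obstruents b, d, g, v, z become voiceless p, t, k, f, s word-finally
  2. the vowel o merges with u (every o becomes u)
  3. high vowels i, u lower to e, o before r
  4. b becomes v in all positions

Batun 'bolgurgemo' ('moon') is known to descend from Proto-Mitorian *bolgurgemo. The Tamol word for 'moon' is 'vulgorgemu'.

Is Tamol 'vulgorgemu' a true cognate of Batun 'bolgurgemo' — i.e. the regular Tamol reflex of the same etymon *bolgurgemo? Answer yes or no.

yes

Derive the expected Tamol reflex of *bolgurgemo:
Tamol: *bolgurgemo
  bolgurgemo (rule 1 does not apply)
  bolgurgemo → bulgurgemu   [vowel merger]
  bulgurgemu → bulgorgemu   [pre-rhotic lowering]
  bulgorgemu → vulgorgemu   [unconditioned shift]
  giving Tamol vulgorgemu.
Tamol 'vulgorgemu' matches the regular reflex exactly, so the pair is cognate.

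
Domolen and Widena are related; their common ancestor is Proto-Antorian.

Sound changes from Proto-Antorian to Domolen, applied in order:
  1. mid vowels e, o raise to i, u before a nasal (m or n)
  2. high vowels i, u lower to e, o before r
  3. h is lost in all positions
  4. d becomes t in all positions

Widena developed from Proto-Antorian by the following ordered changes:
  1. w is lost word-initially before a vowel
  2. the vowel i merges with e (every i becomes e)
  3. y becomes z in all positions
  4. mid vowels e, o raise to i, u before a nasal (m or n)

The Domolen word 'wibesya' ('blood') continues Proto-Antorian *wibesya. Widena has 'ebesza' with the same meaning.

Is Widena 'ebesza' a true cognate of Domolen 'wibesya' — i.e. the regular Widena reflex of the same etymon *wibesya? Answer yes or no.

yes

Derive the expected Widena reflex of *wibesya:
Widena: start from *wibesya.
  rule 1 (glide loss): wibesya → ibesya
  rule 2 (vowel merger): ibesya → ebesya
  rule 3 (unconditioned shift): ebesya → ebesza
  rule 4: no change — ebesza
  ⇒ Widena ebesza
Widena 'ebesza' matches the regular reflex exactly, so the pair is cognate.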